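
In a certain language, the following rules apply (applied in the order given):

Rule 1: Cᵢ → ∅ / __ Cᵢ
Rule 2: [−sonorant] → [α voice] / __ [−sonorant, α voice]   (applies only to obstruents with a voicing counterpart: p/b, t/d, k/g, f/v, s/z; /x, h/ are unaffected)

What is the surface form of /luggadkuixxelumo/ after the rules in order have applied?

Rule 1 (degemination): /gg/ is a geminate; the first /g/ deletes. /xx/ is a geminate; the first /x/ deletes. /luggadkuixxelumo/ → lugadkuixelumo.
Rule 2 (regressive voicing assimilation): /d/ precedes the voiceless obstruent /k/, so it devoices to [t] by assimilation. /lugadkuixelumo/ → lugatkuixelumo.

lugatkuixelumo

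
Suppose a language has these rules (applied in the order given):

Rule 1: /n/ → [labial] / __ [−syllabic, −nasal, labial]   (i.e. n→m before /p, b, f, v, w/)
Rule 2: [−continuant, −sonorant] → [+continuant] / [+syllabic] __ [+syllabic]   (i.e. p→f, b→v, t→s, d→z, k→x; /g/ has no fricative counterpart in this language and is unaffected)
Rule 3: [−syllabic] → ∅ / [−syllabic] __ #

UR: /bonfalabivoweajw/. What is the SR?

bomfalavivoweaj

Rule 1 (nasal place assimilation): /n/ precedes the labial consonant /f/, so it assimilates in place to [m]. /bonfalabivoweajw/ → bomfalabivoweajw.
Rule 2 (intervocalic spirantization): /b/ is a stop between vowels /a/ and /i/, so it spirantizes to the fricative [v]. /bomfalabivoweajw/ → bomfalavivoweajw.
Rule 3 (final cluster simplification): /w/ is the second consonant of a word-final cluster /jw/, so it deletes. /bomfalavivoweajw/ → bomfalavivoweaj.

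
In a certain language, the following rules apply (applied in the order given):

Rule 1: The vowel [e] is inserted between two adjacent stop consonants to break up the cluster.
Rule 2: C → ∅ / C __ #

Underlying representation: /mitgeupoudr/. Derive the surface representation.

Rule 1 (stop-cluster e-epenthesis): /t/ and /g/ form a stop–stop cluster, so [e] is inserted between them. /mitgeupoudr/ → mitegeupoudr.
Rule 2 (final cluster simplification): /r/ is the second consonant of a word-final cluster /dr/, so it deletes. /mitegeupoudr/ → mitegeupoud.

mitegeupoud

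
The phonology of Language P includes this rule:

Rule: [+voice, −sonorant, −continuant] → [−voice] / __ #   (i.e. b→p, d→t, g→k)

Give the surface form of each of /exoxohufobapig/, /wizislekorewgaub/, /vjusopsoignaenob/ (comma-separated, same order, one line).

/exoxohufobapig/: /g/ is a voiced stop in word-final position, so it devoices to [k]. → [exoxohufobapik].
/wizislekorewgaub/: /b/ is a voiced stop in word-final position, so it devoices to [p]. → [wizislekorewgaup].
/vjusopsoignaenob/: /b/ is a voiced stop in word-final position, so it devoices to [p]. → [vjusopsoignaenop].

exoxohufobapik, wizislekorewgaup, vjusopsoignaenop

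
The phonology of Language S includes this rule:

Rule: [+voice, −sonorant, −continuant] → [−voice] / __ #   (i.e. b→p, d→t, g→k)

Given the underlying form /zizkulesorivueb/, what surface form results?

/b/ is a voiced stop in word-final position, so it devoices to [p].
Surface form: [zizkulesorivuep].

zizkulesorivuep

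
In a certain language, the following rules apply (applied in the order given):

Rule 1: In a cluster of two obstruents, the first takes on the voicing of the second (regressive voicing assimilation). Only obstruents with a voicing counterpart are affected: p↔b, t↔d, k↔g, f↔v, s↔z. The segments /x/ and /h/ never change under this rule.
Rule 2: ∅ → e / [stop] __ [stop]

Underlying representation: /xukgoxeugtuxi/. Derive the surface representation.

Rule 1 (regressive voicing assimilation): /k/ precedes the voiced obstruent /g/, so it voices to [g] by assimilation. /g/ precedes the voiceless obstruent /t/, so it devoices to [k] by assimilation. /xukgoxeugtuxi/ → xuggoxeuktuxi.
Rule 2 (stop-cluster e-epenthesis): /g/ and /g/ form a stop–stop cluster, so [e] is inserted between them. /k/ and /t/ form a stop–stop cluster, so [e] is inserted between them. /xuggoxeuktuxi/ → xugegoxeuketuxi.

xugegoxeuketuxi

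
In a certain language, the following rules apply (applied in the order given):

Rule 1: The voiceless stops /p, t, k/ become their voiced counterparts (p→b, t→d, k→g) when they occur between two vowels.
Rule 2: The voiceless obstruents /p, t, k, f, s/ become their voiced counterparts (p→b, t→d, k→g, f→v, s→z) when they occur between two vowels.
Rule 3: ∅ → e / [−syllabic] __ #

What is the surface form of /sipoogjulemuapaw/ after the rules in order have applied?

Rule 1 (intervocalic voicing): /p/ is a voiceless stop between vowels /i/ and /o/, so it voices to [b]. /p/ is a voiceless stop between vowels /a/ and /a/, so it voices to [b]. /sipoogjulemuapaw/ → siboogjulemuabaw.
Rule 2 (intervocalic voicing): no segment meets the environment; /siboogjulemuabaw/ is unchanged.
Rule 3 (final e-epenthesis): the form ends in the consonant /w/, so [e] is inserted word-finally. /siboogjulemuabaw/ → siboogjulemuabawe.

siboogjulemuabawe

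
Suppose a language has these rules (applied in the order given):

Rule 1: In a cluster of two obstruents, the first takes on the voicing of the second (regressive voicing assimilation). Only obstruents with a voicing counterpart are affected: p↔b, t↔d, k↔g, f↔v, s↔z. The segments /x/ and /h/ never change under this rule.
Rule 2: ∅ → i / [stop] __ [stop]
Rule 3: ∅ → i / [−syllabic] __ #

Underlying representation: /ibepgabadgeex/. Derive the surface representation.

ibebigabadigeexi

Rule 1 (regressive voicing assimilation): /p/ precedes the voiced obstruent /g/, so it voices to [b] by assimilation. /ibepgabadgeex/ → ibebgabadgeex.
Rule 2 (stop-cluster i-epenthesis): /b/ and /g/ form a stop–stop cluster, so [i] is inserted between them. /d/ and /g/ form a stop–stop cluster, so [i] is inserted between them. /ibebgabadgeex/ → ibebigabadigeex.
Rule 3 (final i-epenthesis): the form ends in the consonant /x/, so [i] is inserted word-finally. /ibebigabadigeex/ → ibebigabadigeexi.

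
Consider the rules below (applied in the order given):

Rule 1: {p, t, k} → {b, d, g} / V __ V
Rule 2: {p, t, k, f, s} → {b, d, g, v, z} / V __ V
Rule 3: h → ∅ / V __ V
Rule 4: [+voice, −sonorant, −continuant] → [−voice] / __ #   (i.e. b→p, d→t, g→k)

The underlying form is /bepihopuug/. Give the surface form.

bebiobuuk

Rule 1 (intervocalic voicing): /p/ is a voiceless stop between vowels /e/ and /i/, so it voices to [b]. /p/ is a voiceless stop between vowels /o/ and /u/, so it voices to [b]. /bepihopuug/ → bebihobuug.
Rule 2 (intervocalic voicing): no segment meets the environment; /bebihobuug/ is unchanged.
Rule 3 (intervocalic h-deletion): /h/ occurs between vowels /i/ and /o/, so it deletes. /bebihobuug/ → bebiobuug.
Rule 4 (final devoicing): /g/ is a voiced stop in word-final position, so it devoices to [k]. /bebiobuug/ → bebiobuuk.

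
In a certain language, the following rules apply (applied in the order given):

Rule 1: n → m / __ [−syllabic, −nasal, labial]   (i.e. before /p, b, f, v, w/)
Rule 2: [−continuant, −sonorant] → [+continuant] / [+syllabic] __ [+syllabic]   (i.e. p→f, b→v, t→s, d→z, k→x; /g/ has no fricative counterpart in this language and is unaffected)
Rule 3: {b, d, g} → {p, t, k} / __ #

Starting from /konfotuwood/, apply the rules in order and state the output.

komfosuwoot

Rule 1 (nasal place assimilation): /n/ precedes the labial consonant /f/, so it assimilates in place to [m]. /konfotuwood/ → komfotuwood.
Rule 2 (intervocalic spirantization): /t/ is a stop between vowels /o/ and /u/, so it spirantizes to the fricative [s]. /komfotuwood/ → komfosuwood.
Rule 3 (final devoicing): /d/ is a voiced stop in word-final position, so it devoices to [t]. /komfosuwood/ → komfosuwoot.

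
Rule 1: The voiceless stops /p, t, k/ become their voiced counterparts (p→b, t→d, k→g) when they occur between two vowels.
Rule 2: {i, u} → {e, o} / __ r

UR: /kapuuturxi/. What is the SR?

kabuudorxi

Rule 1 (intervocalic voicing): /p/ is a voiceless stop between vowels /a/ and /u/, so it voices to [b]. /t/ is a voiceless stop between vowels /u/ and /u/, so it voices to [d]. /kapuuturxi/ → kabuudurxi.
Rule 2 (pre-rhotic lowering): /u/ is a high vowel immediately before /r/, so it lowers to [o]. /kabuudurxi/ → kabuudorxi.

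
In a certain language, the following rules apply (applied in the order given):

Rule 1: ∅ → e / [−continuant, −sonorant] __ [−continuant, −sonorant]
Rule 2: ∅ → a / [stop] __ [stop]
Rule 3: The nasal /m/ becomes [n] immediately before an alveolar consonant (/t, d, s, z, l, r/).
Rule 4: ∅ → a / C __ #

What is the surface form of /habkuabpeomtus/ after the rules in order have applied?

habekuabepeontusa

Rule 1 (stop-cluster e-epenthesis): /b/ and /k/ form a stop–stop cluster, so [e] is inserted between them. /b/ and /p/ form a stop–stop cluster, so [e] is inserted between them. /habkuabpeomtus/ → habekuabepeomtus.
Rule 2 (stop-cluster a-epenthesis): no segment meets the environment; /habekuabepeomtus/ is unchanged.
Rule 3 (nasal place assimilation): /m/ precedes the alveolar consonant /t/, so it assimilates in place to [n]. /habekuabepeomtus/ → habekuabepeontus.
Rule 4 (final a-epenthesis): the form ends in the consonant /s/, so [a] is inserted word-finally. /habekuabepeontus/ → habekuabepeontusa.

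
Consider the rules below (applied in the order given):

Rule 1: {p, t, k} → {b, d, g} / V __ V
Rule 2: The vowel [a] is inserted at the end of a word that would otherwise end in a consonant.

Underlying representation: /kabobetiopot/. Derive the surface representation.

kabobediobota

Rule 1 (intervocalic voicing): /t/ is a voiceless stop between vowels /e/ and /i/, so it voices to [d]. /p/ is a voiceless stop between vowels /o/ and /o/, so it voices to [b]. /kabobetiopot/ → kabobediobot.
Rule 2 (final a-epenthesis): the form ends in the consonant /t/, so [a] is inserted word-finally. /kabobediobot/ → kabobediobota.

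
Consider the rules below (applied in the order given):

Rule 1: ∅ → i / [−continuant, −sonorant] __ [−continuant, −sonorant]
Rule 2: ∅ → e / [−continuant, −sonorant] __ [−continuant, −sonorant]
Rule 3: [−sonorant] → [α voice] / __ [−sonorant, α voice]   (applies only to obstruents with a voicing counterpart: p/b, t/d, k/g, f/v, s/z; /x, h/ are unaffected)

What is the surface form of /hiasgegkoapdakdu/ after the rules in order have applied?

hiazgegikoapidakidu

Rule 1 (stop-cluster i-epenthesis): /g/ and /k/ form a stop–stop cluster, so [i] is inserted between them. /p/ and /d/ form a stop–stop cluster, so [i] is inserted between them. /k/ and /d/ form a stop–stop cluster, so [i] is inserted between them. /hiasgegkoapdakdu/ → hiasgegikoapidakidu.
Rule 2 (stop-cluster e-epenthesis): no segment meets the environment; /hiasgegikoapidakidu/ is unchanged.
Rule 3 (regressive voicing assimilation): /s/ precedes the voiced obstruent /g/, so it voices to [z] by assimilation. /hiasgegikoapidakidu/ → hiazgegikoapidakidu.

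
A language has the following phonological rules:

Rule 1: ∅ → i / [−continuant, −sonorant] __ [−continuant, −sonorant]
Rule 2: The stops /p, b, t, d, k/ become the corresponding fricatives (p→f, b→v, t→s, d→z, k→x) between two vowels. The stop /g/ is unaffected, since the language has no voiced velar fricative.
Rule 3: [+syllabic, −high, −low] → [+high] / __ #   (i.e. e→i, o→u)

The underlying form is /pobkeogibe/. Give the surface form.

Rule 1 (stop-cluster i-epenthesis): /b/ and /k/ form a stop–stop cluster, so [i] is inserted between them. /pobkeogibe/ → pobikeogibe.
Rule 2 (intervocalic spirantization): /b/ is a stop between vowels /o/ and /i/, so it spirantizes to the fricative [v]. /k/ is a stop between vowels /i/ and /e/, so it spirantizes to the fricative [x]. /b/ is a stop between vowels /i/ and /e/, so it spirantizes to the fricative [v]. /pobikeogibe/ → povixeogive.
Rule 3 (final vowel raising): /e/ is a mid vowel in word-final position, so it raises to [i]. /povixeogive/ → povixeogivi.

povixeogivi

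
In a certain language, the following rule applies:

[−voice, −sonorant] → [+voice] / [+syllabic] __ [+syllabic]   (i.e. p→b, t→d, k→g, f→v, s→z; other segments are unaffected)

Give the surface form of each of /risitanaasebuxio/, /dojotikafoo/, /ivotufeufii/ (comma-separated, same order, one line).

rizidanaazebuxio, dojodigavoo, ivoduveuvii

/risitanaasebuxio/: /s/ is a voiceless obstruent between vowels /i/ and /i/, so it voices to [z]. /t/ is a voiceless obstruent between vowels /i/ and /a/, so it voices to [d]. /s/ is a voiceless obstruent between vowels /a/ and /e/, so it voices to [z]. → [rizidanaazebuxio].
/dojotikafoo/: /t/ is a voiceless obstruent between vowels /o/ and /i/, so it voices to [d]. /k/ is a voiceless obstruent between vowels /i/ and /a/, so it voices to [g]. /f/ is a voiceless obstruent between vowels /a/ and /o/, so it voices to [v]. → [dojodigavoo].
/ivotufeufii/: /t/ is a voiceless obstruent between vowels /o/ and /u/, so it voices to [d]. /f/ is a voiceless obstruent between vowels /u/ and /e/, so it voices to [v]. /f/ is a voiceless obstruent between vowels /u/ and /i/, so it voices to [v]. → [ivoduveuvii].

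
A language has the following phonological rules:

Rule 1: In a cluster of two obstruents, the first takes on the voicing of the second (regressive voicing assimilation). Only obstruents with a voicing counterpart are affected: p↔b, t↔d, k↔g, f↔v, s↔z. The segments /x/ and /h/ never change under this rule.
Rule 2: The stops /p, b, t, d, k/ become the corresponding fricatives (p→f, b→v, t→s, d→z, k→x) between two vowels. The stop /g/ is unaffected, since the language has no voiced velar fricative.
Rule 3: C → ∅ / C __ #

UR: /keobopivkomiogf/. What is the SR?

Rule 1 (regressive voicing assimilation): /v/ precedes the voiceless obstruent /k/, so it devoices to [f] by assimilation. /g/ precedes the voiceless obstruent /f/, so it devoices to [k] by assimilation. /keobopivkomiogf/ → keobopifkomiokf.
Rule 2 (intervocalic spirantization): /b/ is a stop between vowels /o/ and /o/, so it spirantizes to the fricative [v]. /p/ is a stop between vowels /o/ and /i/, so it spirantizes to the fricative [f]. /keobopifkomiokf/ → keovofifkomiokf.
Rule 3 (final cluster simplification): /f/ is the second consonant of a word-final cluster /kf/, so it deletes. /keovofifkomiokf/ → keovofifkomiok.

keovofifkomiok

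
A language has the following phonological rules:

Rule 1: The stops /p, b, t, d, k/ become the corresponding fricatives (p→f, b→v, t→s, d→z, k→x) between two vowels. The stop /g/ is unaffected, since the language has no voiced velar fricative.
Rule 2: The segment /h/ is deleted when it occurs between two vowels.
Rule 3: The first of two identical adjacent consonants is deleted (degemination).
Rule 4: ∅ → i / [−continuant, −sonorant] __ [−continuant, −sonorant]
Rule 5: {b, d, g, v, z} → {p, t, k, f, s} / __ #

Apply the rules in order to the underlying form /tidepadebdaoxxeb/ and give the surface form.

tizefazebidaoxep

Rule 1 (intervocalic spirantization): /d/ is a stop between vowels /i/ and /e/, so it spirantizes to the fricative [z]. /p/ is a stop between vowels /e/ and /a/, so it spirantizes to the fricative [f]. /d/ is a stop between vowels /a/ and /e/, so it spirantizes to the fricative [z]. /tidepadebdaoxxeb/ → tizefazebdaoxxeb.
Rule 2 (intervocalic h-deletion): no segment meets the environment; /tizefazebdaoxxeb/ is unchanged.
Rule 3 (degemination): /xx/ is a geminate; the first /x/ deletes. /tizefazebdaoxxeb/ → tizefazebdaoxeb.
Rule 4 (stop-cluster i-epenthesis): /b/ and /d/ form a stop–stop cluster, so [i] is inserted between them. /tizefazebdaoxeb/ → tizefazebidaoxeb.
Rule 5 (final devoicing): /b/ is a voiced obstruent in word-final position, so it devoices to [p]. /tizefazebidaoxeb/ → tizefazebidaoxep.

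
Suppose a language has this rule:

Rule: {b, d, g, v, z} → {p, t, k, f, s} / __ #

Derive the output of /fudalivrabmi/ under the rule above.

fudalivrabmi

No segment of /fudalivrabmi/ meets the structural description of the rule, so the form surfaces unchanged.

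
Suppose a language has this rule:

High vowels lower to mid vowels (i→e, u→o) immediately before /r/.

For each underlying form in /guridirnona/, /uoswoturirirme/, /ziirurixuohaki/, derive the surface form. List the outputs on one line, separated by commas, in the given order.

goridernona, uoswotorererme, zierorixuohaki

/guridirnona/: /u/ is a high vowel immediately before /r/, so it lowers to [o]. /i/ is a high vowel immediately before /r/, so it lowers to [e]. → [goridernona].
/uoswoturirirme/: /u/ is a high vowel immediately before /r/, so it lowers to [o]. /i/ is a high vowel immediately before /r/, so it lowers to [e]. /i/ is a high vowel immediately before /r/, so it lowers to [e]. → [uoswotorererme].
/ziirurixuohaki/: /i/ is a high vowel immediately before /r/, so it lowers to [e]. /u/ is a high vowel immediately before /r/, so it lowers to [o]. → [zierorixuohaki].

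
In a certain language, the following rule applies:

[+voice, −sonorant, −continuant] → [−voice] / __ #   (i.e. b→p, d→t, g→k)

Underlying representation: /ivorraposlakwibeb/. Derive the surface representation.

ivorraposlakwibep

/b/ is a voiced stop in word-final position, so it devoices to [p].
The other instance of /b/ does not occur in the required environment and remains unchanged.
Surface form: [ivorraposlakwibep].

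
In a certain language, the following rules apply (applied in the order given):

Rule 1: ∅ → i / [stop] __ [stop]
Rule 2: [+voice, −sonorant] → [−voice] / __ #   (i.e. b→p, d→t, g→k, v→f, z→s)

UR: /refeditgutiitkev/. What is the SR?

Rule 1 (stop-cluster i-epenthesis): /t/ and /g/ form a stop–stop cluster, so [i] is inserted between them. /t/ and /k/ form a stop–stop cluster, so [i] is inserted between them. /refeditgutiitkev/ → refeditigutiitikev.
Rule 2 (final devoicing): /v/ is a voiced obstruent in word-final position, so it devoices to [f]. /refeditigutiitikev/ → refeditigutiitikef.

refeditigutiitikef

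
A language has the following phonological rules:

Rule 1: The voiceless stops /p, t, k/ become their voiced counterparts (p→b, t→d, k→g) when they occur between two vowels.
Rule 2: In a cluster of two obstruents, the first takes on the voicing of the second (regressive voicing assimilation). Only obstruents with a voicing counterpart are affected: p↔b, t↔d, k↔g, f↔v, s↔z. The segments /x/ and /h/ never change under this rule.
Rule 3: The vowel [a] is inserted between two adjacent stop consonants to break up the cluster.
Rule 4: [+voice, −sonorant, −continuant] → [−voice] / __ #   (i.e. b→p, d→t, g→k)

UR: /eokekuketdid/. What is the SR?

Rule 1 (intervocalic voicing): /k/ is a voiceless stop between vowels /o/ and /e/, so it voices to [g]. /k/ is a voiceless stop between vowels /e/ and /u/, so it voices to [g]. /k/ is a voiceless stop between vowels /u/ and /e/, so it voices to [g]. /eokekuketdid/ → eogegugetdid.
Rule 2 (regressive voicing assimilation): /t/ precedes the voiced obstruent /d/, so it voices to [d] by assimilation. /eogegugetdid/ → eogegugeddid.
Rule 3 (stop-cluster a-epenthesis): /d/ and /d/ form a stop–stop cluster, so [a] is inserted between them. /eogegugeddid/ → eogegugedadid.
Rule 4 (final devoicing): /d/ is a voiced stop in word-final position, so it devoices to [t]. /eogegugedadid/ → eogegugedadit.

eogegugedadit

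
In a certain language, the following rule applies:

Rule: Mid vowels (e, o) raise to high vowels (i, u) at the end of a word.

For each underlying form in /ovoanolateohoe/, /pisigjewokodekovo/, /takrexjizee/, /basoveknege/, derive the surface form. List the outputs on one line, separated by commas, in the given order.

/ovoanolateohoe/: /e/ is a mid vowel in word-final position, so it raises to [i]. → [ovoanolateohoi].
/pisigjewokodekovo/: /o/ is a mid vowel in word-final position, so it raises to [u]. → [pisigjewokodekovu].
/takrexjizee/: /e/ is a mid vowel in word-final position, so it raises to [i]. → [takrexjizei].
/basoveknege/: /e/ is a mid vowel in word-final position, so it raises to [i]. → [basoveknegi].

ovoanolateohoi, pisigjewokodekovu, takrexjizei, basoveknegi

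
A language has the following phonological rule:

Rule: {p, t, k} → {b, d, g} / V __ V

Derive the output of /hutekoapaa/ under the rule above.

hudegoabaa

/t/ is a voiceless stop between vowels /u/ and /e/, so it voices to [d].
/k/ is a voiceless stop between vowels /e/ and /o/, so it voices to [g].
/p/ is a voiceless stop between vowels /a/ and /a/, so it voices to [b].
Surface form: [hudegoabaa].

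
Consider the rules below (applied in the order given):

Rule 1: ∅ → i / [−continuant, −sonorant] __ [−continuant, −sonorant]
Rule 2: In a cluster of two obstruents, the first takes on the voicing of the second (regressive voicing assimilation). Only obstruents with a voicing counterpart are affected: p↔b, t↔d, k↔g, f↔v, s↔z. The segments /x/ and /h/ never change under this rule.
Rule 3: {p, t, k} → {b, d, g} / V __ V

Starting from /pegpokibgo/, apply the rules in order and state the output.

Rule 1 (stop-cluster i-epenthesis): /g/ and /p/ form a stop–stop cluster, so [i] is inserted between them. /b/ and /g/ form a stop–stop cluster, so [i] is inserted between them. /pegpokibgo/ → pegipokibigo.
Rule 2 (regressive voicing assimilation): no segment meets the environment; /pegipokibigo/ is unchanged.
Rule 3 (intervocalic voicing): /p/ is a voiceless stop between vowels /i/ and /o/, so it voices to [b]. /k/ is a voiceless stop between vowels /o/ and /i/, so it voices to [g]. /pegipokibigo/ → pegibogibigo.

pegibogibigo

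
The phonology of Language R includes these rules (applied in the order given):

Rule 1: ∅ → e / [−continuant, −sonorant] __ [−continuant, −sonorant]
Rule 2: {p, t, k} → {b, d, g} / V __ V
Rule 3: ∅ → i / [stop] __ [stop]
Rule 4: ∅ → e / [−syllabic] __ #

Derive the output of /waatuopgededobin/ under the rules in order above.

Rule 1 (stop-cluster e-epenthesis): /p/ and /g/ form a stop–stop cluster, so [e] is inserted between them. /waatuopgededobin/ → waatuopegededobin.
Rule 2 (intervocalic voicing): /t/ is a voiceless stop between vowels /a/ and /u/, so it voices to [d]. /p/ is a voiceless stop between vowels /o/ and /e/, so it voices to [b]. /waatuopegededobin/ → waaduobegededobin.
Rule 3 (stop-cluster i-epenthesis): no segment meets the environment; /waaduobegededobin/ is unchanged.
Rule 4 (final e-epenthesis): the form ends in the consonant /n/, so [e] is inserted word-finally. /waaduobegededobin/ → waaduobegededobine.

waaduobegededobine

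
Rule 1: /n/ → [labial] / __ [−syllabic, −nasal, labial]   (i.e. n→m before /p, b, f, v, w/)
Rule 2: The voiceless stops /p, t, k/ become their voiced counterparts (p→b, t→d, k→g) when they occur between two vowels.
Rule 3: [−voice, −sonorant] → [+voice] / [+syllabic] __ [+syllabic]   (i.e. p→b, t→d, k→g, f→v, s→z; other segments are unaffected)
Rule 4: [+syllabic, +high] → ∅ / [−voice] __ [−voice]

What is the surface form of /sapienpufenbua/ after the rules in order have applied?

Rule 1 (nasal place assimilation): /n/ precedes the labial consonant /p/, so it assimilates in place to [m]. /n/ precedes the labial consonant /b/, so it assimilates in place to [m]. /sapienpufenbua/ → sapiempufembua.
Rule 2 (intervocalic voicing): /p/ is a voiceless stop between vowels /a/ and /i/, so it voices to [b]. /sapiempufembua/ → sabiempufembua.
Rule 3 (intervocalic voicing): /f/ is a voiceless obstruent between vowels /u/ and /e/, so it voices to [v]. /sabiempufembua/ → sabiempuvembua.
Rule 4 (high vowel syncope): no segment meets the environment; /sabiempuvembua/ is unchanged.

sabiempuvembua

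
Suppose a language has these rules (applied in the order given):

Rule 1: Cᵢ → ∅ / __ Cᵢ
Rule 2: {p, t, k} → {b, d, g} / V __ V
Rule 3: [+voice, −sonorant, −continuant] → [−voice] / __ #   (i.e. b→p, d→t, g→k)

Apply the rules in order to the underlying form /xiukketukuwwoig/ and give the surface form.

Rule 1 (degemination): /kk/ is a geminate; the first /k/ deletes. /ww/ is a geminate; the first /w/ deletes. /xiukketukuwwoig/ → xiuketukuwoig.
Rule 2 (intervocalic voicing): /k/ is a voiceless stop between vowels /u/ and /e/, so it voices to [g]. /t/ is a voiceless stop between vowels /e/ and /u/, so it voices to [d]. /k/ is a voiceless stop between vowels /u/ and /u/, so it voices to [g]. /xiuketukuwoig/ → xiugeduguwoig.
Rule 3 (final devoicing): /g/ is a voiced stop in word-final position, so it devoices to [k]. /xiugeduguwoig/ → xiugeduguwoik.

xiugeduguwoik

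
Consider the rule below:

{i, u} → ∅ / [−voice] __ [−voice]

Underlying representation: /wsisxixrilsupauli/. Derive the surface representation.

wssxxrilspauli

/i/ is a high vowel flanked by voiceless consonants /s/ and /s/, so it deletes.
/i/ is a high vowel flanked by voiceless consonants /x/ and /x/, so it deletes.
/u/ is a high vowel flanked by voiceless consonants /s/ and /p/, so it deletes.
Surface form: [wssxxrilspauli].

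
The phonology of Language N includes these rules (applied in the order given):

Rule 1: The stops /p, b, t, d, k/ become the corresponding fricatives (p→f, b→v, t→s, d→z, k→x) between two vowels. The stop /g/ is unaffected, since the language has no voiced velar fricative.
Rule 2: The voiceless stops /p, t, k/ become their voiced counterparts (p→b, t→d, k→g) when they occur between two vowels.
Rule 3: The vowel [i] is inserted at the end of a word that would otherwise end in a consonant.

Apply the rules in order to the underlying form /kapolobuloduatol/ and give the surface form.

kafolovulozuasoli

Rule 1 (intervocalic spirantization): /p/ is a stop between vowels /a/ and /o/, so it spirantizes to the fricative [f]. /b/ is a stop between vowels /o/ and /u/, so it spirantizes to the fricative [v]. /d/ is a stop between vowels /o/ and /u/, so it spirantizes to the fricative [z]. /t/ is a stop between vowels /a/ and /o/, so it spirantizes to the fricative [s]. /kapolobuloduatol/ → kafolovulozuasol.
Rule 2 (intervocalic voicing): no segment meets the environment; /kafolovulozuasol/ is unchanged.
Rule 3 (final i-epenthesis): the form ends in the consonant /l/, so [i] is inserted word-finally. /kafolovulozuasol/ → kafolovulozuasoli.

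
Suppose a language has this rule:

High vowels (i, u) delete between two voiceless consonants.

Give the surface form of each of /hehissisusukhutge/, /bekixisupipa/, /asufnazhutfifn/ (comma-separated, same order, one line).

hehsssskhtge, bekxsppa, asfnazhtffn

/hehissisusukhutge/: /i/ is a high vowel flanked by voiceless consonants /h/ and /s/, so it deletes. /i/ is a high vowel flanked by voiceless consonants /s/ and /s/, so it deletes. /u/ is a high vowel flanked by voiceless consonants /s/ and /s/, so it deletes. /u/ is a high vowel flanked by voiceless consonants /s/ and /k/, so it deletes. /u/ is a high vowel flanked by voiceless consonants /h/ and /t/, so it deletes. → [hehsssskhtge].
/bekixisupipa/: /i/ is a high vowel flanked by voiceless consonants /k/ and /x/, so it deletes. /i/ is a high vowel flanked by voiceless consonants /x/ and /s/, so it deletes. /u/ is a high vowel flanked by voiceless consonants /s/ and /p/, so it deletes. /i/ is a high vowel flanked by voiceless consonants /p/ and /p/, so it deletes. → [bekxsppa].
/asufnazhutfifn/: /u/ is a high vowel flanked by voiceless consonants /s/ and /f/, so it deletes. /u/ is a high vowel flanked by voiceless consonants /h/ and /t/, so it deletes. /i/ is a high vowel flanked by voiceless consonants /f/ and /f/, so it deletes. → [asfnazhtffn].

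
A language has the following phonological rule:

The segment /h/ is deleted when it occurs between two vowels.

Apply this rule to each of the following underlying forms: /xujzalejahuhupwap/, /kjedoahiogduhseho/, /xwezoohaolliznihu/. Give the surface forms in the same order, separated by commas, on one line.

xujzalejauupwap, kjedoaiogduhseo, xwezooaollizniu

/xujzalejahuhupwap/: /h/ occurs between vowels /a/ and /u/, so it deletes. /h/ occurs between vowels /u/ and /u/, so it deletes. → [xujzalejauupwap].
/kjedoahiogduhseho/: /h/ occurs between vowels /a/ and /i/, so it deletes. /h/ occurs between vowels /e/ and /o/, so it deletes. → [kjedoaiogduhseo].
/xwezoohaolliznihu/: /h/ occurs between vowels /o/ and /a/, so it deletes. /h/ occurs between vowels /i/ and /u/, so it deletes. → [xwezooaollizniu].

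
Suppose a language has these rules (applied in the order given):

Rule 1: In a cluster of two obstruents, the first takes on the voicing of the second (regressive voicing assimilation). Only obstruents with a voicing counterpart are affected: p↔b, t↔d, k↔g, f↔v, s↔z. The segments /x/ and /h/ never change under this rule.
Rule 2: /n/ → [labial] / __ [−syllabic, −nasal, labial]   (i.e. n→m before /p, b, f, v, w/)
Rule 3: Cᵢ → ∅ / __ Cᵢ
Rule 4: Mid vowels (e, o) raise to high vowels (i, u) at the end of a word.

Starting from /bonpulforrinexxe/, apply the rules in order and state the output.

bompulforinexi

Rule 1 (regressive voicing assimilation): no segment meets the environment; /bonpulforrinexxe/ is unchanged.
Rule 2 (nasal place assimilation): /n/ precedes the labial consonant /p/, so it assimilates in place to [m]. /bonpulforrinexxe/ → bompulforrinexxe.
Rule 3 (degemination): /rr/ is a geminate; the first /r/ deletes. /xx/ is a geminate; the first /x/ deletes. /bompulforrinexxe/ → bompulforinexe.
Rule 4 (final vowel raising): /e/ is a mid vowel in word-final position, so it raises to [i]. /bompulforinexe/ → bompulforinexi.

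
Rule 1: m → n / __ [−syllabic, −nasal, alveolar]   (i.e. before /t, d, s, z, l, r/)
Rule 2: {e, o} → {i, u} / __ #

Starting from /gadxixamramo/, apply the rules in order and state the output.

Rule 1 (nasal place assimilation): /m/ precedes the alveolar consonant /r/, so it assimilates in place to [n]. /gadxixamramo/ → gadxixanramo.
Rule 2 (final vowel raising): /o/ is a mid vowel in word-final position, so it raises to [u]. /gadxixanramo/ → gadxixanramu.

gadxixanramu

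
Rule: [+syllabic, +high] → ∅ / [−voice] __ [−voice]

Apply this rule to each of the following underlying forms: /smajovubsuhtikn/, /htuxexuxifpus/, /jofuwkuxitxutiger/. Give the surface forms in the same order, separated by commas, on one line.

/smajovubsuhtikn/: /u/ is a high vowel flanked by voiceless consonants /s/ and /h/, so it deletes. /i/ is a high vowel flanked by voiceless consonants /t/ and /k/, so it deletes. → [smajovubshtkn].
/htuxexuxifpus/: /u/ is a high vowel flanked by voiceless consonants /t/ and /x/, so it deletes. /u/ is a high vowel flanked by voiceless consonants /x/ and /x/, so it deletes. /i/ is a high vowel flanked by voiceless consonants /x/ and /f/, so it deletes. /u/ is a high vowel flanked by voiceless consonants /p/ and /s/, so it deletes. → [htxexxfps].
/jofuwkuxitxutiger/: /u/ is a high vowel flanked by voiceless consonants /k/ and /x/, so it deletes. /i/ is a high vowel flanked by voiceless consonants /x/ and /t/, so it deletes. /u/ is a high vowel flanked by voiceless consonants /x/ and /t/, so it deletes. → [jofuwkxtxtiger].

smajovubshtkn, htxexxfps, jofuwkxtxtiger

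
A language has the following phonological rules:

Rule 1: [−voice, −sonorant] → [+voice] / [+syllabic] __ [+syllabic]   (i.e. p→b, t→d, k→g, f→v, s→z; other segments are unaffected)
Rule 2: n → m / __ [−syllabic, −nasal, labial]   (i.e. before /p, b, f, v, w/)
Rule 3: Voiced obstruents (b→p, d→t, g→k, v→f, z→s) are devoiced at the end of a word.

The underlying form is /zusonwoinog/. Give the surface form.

Rule 1 (intervocalic voicing): /s/ is a voiceless obstruent between vowels /u/ and /o/, so it voices to [z]. /zusonwoinog/ → zuzonwoinog.
Rule 2 (nasal place assimilation): /n/ precedes the labial consonant /w/, so it assimilates in place to [m]. /zuzonwoinog/ → zuzomwoinog.
Rule 3 (final devoicing): /g/ is a voiced obstruent in word-final position, so it devoices to [k]. /zuzomwoinog/ → zuzomwoinok.

zuzomwoinok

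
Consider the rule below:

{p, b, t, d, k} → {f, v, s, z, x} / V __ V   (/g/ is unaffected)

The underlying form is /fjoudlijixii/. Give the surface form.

No segment of /fjoudlijixii/ meets the structural description of the rule, so the form surfaces unchanged.

fjoudlijixii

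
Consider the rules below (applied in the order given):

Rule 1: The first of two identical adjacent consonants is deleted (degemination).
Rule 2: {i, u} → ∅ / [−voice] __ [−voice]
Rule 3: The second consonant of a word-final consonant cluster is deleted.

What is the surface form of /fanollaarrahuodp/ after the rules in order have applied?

fanolaarahuod

Rule 1 (degemination): /ll/ is a geminate; the first /l/ deletes. /rr/ is a geminate; the first /r/ deletes. /fanollaarrahuodp/ → fanolaarahuodp.
Rule 2 (high vowel syncope): no segment meets the environment; /fanolaarahuodp/ is unchanged.
Rule 3 (final cluster simplification): /p/ is the second consonant of a word-final cluster /dp/, so it deletes. /fanolaarahuodp/ → fanolaarahuod.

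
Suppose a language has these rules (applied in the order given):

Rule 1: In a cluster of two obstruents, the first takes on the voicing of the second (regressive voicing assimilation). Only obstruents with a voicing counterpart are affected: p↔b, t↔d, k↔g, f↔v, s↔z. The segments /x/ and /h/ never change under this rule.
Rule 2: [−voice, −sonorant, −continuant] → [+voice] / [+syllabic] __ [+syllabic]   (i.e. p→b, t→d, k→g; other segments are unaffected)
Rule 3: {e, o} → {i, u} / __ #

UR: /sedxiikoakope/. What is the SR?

setxiigoagobi

Rule 1 (regressive voicing assimilation): /d/ precedes the voiceless obstruent /x/, so it devoices to [t] by assimilation. /sedxiikoakope/ → setxiikoakope.
Rule 2 (intervocalic voicing): /k/ is a voiceless stop between vowels /i/ and /o/, so it voices to [g]. /k/ is a voiceless stop between vowels /a/ and /o/, so it voices to [g]. /p/ is a voiceless stop between vowels /o/ and /e/, so it voices to [b]. /setxiikoakope/ → setxiigoagobe.
Rule 3 (final vowel raising): /e/ is a mid vowel in word-final position, so it raises to [i]. /setxiigoagobe/ → setxiigoagobi.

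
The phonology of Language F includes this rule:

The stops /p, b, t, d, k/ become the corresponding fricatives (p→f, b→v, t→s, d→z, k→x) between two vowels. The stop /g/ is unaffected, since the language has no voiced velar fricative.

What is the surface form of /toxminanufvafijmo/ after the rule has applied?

toxminanufvafijmo

No segment of /toxminanufvafijmo/ meets the structural description of the rule, so the form surfaces unchanged.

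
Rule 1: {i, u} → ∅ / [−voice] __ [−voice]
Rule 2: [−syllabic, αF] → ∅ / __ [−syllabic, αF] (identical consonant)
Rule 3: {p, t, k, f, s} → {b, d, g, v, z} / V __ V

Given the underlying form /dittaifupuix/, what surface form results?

didaifpuix

Rule 1 (high vowel syncope): /u/ is a high vowel flanked by voiceless consonants /f/ and /p/, so it deletes. /dittaifupuix/ → dittaifpuix.
Rule 2 (degemination): /tt/ is a geminate; the first /t/ deletes. /dittaifpuix/ → ditaifpuix.
Rule 3 (intervocalic voicing): /t/ is a voiceless obstruent between vowels /i/ and /a/, so it voices to [d]. /ditaifpuix/ → didaifpuix.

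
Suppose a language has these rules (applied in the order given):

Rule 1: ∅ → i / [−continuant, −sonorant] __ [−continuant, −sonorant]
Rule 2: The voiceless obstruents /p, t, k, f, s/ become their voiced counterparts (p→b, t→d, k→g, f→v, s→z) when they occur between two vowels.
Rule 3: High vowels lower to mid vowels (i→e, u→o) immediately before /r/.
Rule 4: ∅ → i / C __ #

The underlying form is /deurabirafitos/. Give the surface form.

Rule 1 (stop-cluster i-epenthesis): no segment meets the environment; /deurabirafitos/ is unchanged.
Rule 2 (intervocalic voicing): /f/ is a voiceless obstruent between vowels /a/ and /i/, so it voices to [v]. /t/ is a voiceless obstruent between vowels /i/ and /o/, so it voices to [d]. /deurabirafitos/ → deurabiravidos.
Rule 3 (pre-rhotic lowering): /u/ is a high vowel immediately before /r/, so it lowers to [o]. /i/ is a high vowel immediately before /r/, so it lowers to [e]. /deurabiravidos/ → deoraberavidos.
Rule 4 (final i-epenthesis): the form ends in the consonant /s/, so [i] is inserted word-finally. /deoraberavidos/ → deoraberavidosi.

deoraberavidosi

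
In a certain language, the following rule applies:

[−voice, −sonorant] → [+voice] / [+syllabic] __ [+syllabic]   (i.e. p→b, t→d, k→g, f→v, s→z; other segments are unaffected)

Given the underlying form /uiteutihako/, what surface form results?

uideudihago

/t/ is a voiceless obstruent between vowels /i/ and /e/, so it voices to [d].
/t/ is a voiceless obstruent between vowels /u/ and /i/, so it voices to [d].
/k/ is a voiceless obstruent between vowels /a/ and /o/, so it voices to [g].
Surface form: [uideudihago].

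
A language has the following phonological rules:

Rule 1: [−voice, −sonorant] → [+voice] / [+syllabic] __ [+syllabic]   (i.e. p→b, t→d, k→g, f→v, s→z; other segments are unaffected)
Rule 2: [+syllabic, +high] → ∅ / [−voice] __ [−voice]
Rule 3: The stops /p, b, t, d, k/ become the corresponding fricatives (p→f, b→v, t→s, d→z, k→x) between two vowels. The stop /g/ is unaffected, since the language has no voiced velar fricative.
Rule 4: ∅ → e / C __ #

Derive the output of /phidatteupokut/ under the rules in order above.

Rule 1 (intervocalic voicing): /p/ is a voiceless obstruent between vowels /u/ and /o/, so it voices to [b]. /k/ is a voiceless obstruent between vowels /o/ and /u/, so it voices to [g]. /phidatteupokut/ → phidatteubogut.
Rule 2 (high vowel syncope): no segment meets the environment; /phidatteubogut/ is unchanged.
Rule 3 (intervocalic spirantization): /d/ is a stop between vowels /i/ and /a/, so it spirantizes to the fricative [z]. /b/ is a stop between vowels /u/ and /o/, so it spirantizes to the fricative [v]. /phidatteubogut/ → phizatteuvogut.
Rule 4 (final e-epenthesis): the form ends in the consonant /t/, so [e] is inserted word-finally. /phizatteuvogut/ → phizatteuvogute.

phizatteuvogute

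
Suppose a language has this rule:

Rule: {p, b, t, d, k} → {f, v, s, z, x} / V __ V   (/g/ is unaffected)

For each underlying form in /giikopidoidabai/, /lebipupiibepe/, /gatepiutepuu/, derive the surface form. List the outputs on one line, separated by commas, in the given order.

/giikopidoidabai/: /k/ is a stop between vowels /i/ and /o/, so it spirantizes to the fricative [x]. /p/ is a stop between vowels /o/ and /i/, so it spirantizes to the fricative [f]. /d/ is a stop between vowels /i/ and /o/, so it spirantizes to the fricative [z]. /d/ is a stop between vowels /i/ and /a/, so it spirantizes to the fricative [z]. /b/ is a stop between vowels /a/ and /a/, so it spirantizes to the fricative [v]. → [giixofizoizavai].
/lebipupiibepe/: /b/ is a stop between vowels /e/ and /i/, so it spirantizes to the fricative [v]. /p/ is a stop between vowels /i/ and /u/, so it spirantizes to the fricative [f]. /p/ is a stop between vowels /u/ and /i/, so it spirantizes to the fricative [f]. /b/ is a stop between vowels /i/ and /e/, so it spirantizes to the fricative [v]. /p/ is a stop between vowels /e/ and /e/, so it spirantizes to the fricative [f]. → [levifufiivefe].
/gatepiutepuu/: /t/ is a stop between vowels /a/ and /e/, so it spirantizes to the fricative [s]. /p/ is a stop between vowels /e/ and /i/, so it spirantizes to the fricative [f]. /t/ is a stop between vowels /u/ and /e/, so it spirantizes to the fricative [s]. /p/ is a stop between vowels /e/ and /u/, so it spirantizes to the fricative [f]. → [gasefiusefuu].

giixofizoizavai, levifufiivefe, gasefiusefuu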